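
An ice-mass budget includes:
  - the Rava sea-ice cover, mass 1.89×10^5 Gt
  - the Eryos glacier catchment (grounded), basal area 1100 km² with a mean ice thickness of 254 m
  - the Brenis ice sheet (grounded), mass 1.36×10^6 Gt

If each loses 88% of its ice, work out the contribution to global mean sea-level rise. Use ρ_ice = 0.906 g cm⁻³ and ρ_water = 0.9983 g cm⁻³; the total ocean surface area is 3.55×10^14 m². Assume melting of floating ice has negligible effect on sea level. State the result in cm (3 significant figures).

The Rava sea-ice cover is floating and already displaces its own weight of water, so its melt adds essentially nothing to sea level.
Eryos: ice volume = 1100 km² × 254 m = 279.4 km³; 0.88 × 279.4 × (906/998.3) = 223.1 km³ of water.
Brenis: 0.88 × 1.36×10^6 Gt = 1.197×10^18 kg; dividing by ρ_w = 0.9983 g cm⁻³ = 998.3 kg m⁻³ gives 1.199×10^15 m³ of water.
Total added water ≈ 1.199×10^15 m³ over 3.55×10^14 m² → Δh = 3.38 m = 338 cm.

≈ 338 cm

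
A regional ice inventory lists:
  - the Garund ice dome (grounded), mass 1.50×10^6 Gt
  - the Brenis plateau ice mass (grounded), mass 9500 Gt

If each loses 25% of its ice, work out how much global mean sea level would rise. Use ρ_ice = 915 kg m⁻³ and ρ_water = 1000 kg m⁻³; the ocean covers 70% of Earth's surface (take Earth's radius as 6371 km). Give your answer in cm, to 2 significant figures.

≈ 110 cm

Garund: 0.25 × 1.50×10^6 Gt = 3.750×10^17 kg; dividing by ρ_w = 1000 kg m⁻³ gives 3.750×10^14 m³ of water.
Brenis: 0.25 × 9500 Gt = 2.375×10^15 kg; dividing by ρ_w = 1000 kg m⁻³ gives 2.375×10^12 m³ of water.
Total added water ≈ 3.774×10^14 m³ over 3.57×10^14 m² → Δh = 1.06 m = 110 cm.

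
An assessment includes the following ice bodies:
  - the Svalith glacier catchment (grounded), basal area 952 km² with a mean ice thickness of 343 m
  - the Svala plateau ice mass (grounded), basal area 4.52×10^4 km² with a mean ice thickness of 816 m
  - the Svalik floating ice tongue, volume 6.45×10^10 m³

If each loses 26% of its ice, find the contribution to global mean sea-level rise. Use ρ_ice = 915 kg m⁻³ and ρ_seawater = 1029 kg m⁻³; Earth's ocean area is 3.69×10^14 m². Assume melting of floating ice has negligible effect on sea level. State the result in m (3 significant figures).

Svalith: ice volume = 952 km² × 343 m = 326.5 km³; 0.26 × 326.5 × (915/1029) = 75.49 km³ of water.
Svala: ice volume = 4.52×10^4 km² × 816 m = 3.688×10^4 km³; 0.26 × 3.688×10^4 × (915/1029) = 8527 km³ of water.
The Svalik floating ice tongue is floating and already displaces its own weight of water, so its melt adds essentially nothing to sea level.
Total added water ≈ 8.603×10^12 m³ over 3.69×10^14 m² → Δh = 0.0233 m.

≈ 0.0233 m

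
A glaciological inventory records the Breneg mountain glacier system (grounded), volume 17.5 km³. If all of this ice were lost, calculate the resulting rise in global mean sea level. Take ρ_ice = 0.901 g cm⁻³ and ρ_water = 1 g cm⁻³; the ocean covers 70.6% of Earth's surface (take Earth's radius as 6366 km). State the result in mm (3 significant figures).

Breneg: 17.5 km³ × (901/1000) = 15.77 km³ of water.
Spread over 3.60×10^14 m² of ocean, Δh = 1.577×10^10 / 3.60×10^14 = 4.39×10^-5 m = 0.0439 mm.

≈ 0.0439 mm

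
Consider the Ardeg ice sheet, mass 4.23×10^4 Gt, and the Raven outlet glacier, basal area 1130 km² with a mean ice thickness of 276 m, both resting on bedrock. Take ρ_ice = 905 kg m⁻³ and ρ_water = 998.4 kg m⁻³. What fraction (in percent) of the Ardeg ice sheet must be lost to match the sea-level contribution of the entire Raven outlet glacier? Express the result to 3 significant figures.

Equal sea-level rise means equal mass of meltwater, i.e. equal mass of ice lost.
Ice mass of Raven: 2.823×10^14 kg; ice mass of Ardeg: 4.230×10^16 kg.
Fraction required = 2.823×10^14 / 4.230×10^16 = 6.67×10^-3 → 0.667 %.

≈ 0.667 %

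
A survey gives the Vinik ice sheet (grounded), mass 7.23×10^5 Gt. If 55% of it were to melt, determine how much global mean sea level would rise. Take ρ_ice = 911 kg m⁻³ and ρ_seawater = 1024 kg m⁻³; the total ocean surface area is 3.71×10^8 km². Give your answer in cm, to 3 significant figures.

≈ 105 cm

Vinik: 0.55 × 7.23×10^5 Gt = 3.977×10^17 kg; dividing by ρ_w = 1024 kg m⁻³ gives 3.883×10^14 m³ of water.
Spread over 3.71×10^14 m² of ocean, Δh = 3.883×10^14 / 3.71×10^14 = 1.05 m = 105 cm.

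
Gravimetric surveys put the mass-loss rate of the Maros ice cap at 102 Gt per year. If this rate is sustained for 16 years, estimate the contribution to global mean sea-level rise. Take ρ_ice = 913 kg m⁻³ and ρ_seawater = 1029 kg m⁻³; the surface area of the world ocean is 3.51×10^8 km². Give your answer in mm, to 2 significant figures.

≈ 4.5 mm

Total mass lost = 102 Gt/yr × 16 yr = 1632 Gt = 1.632×10^15 kg.
ρ_w = 1029 kg m⁻³, so water volume = 1.632×10^15 / 1029 = 1.586×10^12 m³.
Δh = 1.586×10^12 / 3.51×10^14 = 4.52×10^-3 m = 4.5 mm.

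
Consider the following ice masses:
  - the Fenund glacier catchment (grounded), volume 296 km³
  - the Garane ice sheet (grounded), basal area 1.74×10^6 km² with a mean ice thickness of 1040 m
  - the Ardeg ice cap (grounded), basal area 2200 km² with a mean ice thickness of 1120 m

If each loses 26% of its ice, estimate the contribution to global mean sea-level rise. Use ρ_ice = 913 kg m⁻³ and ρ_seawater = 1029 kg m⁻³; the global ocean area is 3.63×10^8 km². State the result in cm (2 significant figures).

≈ 120 cm

Fenund: 0.26 × 296 km³ × (913/1029) = 68.28 km³ of water.
Garane: ice volume = 1.74×10^6 km² × 1040 m = 1.810×10^6 km³; 0.26 × 1.810×10^6 × (913/1029) = 4.175×10^5 km³ of water.
Ardeg: ice volume = 2200 km² × 1120 m = 2464 km³; 0.26 × 2464 × (913/1029) = 568.4 km³ of water.
Total added water ≈ 4.181×10^14 m³ over 3.63×10^14 m² → Δh = 1.15 m = 120 cm.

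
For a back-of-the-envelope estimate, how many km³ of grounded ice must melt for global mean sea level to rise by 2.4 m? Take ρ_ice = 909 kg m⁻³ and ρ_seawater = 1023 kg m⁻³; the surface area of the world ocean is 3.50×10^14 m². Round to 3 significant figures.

≈ 9.45×10^5 km³

Required water volume = Δh × A = 2.4 m × 3.50×10^14 m² = 8.400×10^14 m³ = 8.400×10^5 km³.
Ice volume = water volume × ρ_w/ρ_ice = 8.400×10^5 × 1023/909 = 9.45×10^5 km³.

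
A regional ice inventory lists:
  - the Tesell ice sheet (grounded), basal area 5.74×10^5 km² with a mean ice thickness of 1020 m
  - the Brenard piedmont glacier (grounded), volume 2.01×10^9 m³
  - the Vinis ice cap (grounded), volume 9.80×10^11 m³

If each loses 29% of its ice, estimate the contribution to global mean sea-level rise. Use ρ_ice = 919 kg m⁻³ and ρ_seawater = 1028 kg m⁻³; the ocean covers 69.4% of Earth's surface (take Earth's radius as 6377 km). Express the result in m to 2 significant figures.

Tesell: ice volume = 5.74×10^5 km² × 1020 m = 5.855×10^5 km³; 0.29 × 5.855×10^5 × (919/1028) = 1.518×10^5 km³ of water.
Brenard: 0.29 × 2.01×10^9 m³ × (919/1028) = 5.211×10^8 m³ of water.
Vinis: 0.29 × 9.80×10^11 m³ × (919/1028) = 2.541×10^11 m³ of water.
Total added water ≈ 1.520×10^14 m³ over 3.55×10^14 m² → Δh = 0.429 m.

≈ 0.43 m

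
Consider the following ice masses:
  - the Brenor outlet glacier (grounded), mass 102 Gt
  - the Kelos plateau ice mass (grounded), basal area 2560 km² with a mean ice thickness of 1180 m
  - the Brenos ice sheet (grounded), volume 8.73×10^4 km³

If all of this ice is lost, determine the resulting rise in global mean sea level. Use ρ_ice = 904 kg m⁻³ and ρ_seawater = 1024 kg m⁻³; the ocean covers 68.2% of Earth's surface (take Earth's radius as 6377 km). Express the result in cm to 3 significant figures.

≈ 22.9 cm

Brenor: 102 Gt = 1.020×10^14 kg; dividing by ρ_w = 1024 kg m⁻³ gives 9.961×10^10 m³ of water.
Kelos: ice volume = 2560 km² × 1180 m = 3021 km³; 3021 × (904/1024) = 2667 km³ of water.
Brenos: 8.73×10^4 km³ × (904/1024) = 7.707×10^4 km³ of water.
Total added water ≈ 7.984×10^13 m³ over 3.49×10^14 m² → Δh = 0.229 m = 22.9 cm.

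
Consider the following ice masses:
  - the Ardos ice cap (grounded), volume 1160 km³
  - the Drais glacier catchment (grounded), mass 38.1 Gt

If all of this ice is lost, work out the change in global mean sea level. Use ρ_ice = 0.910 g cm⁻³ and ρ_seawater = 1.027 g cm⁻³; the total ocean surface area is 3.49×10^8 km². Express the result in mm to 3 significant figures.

Ardos: 1160 km³ × (910/1027) = 1028 km³ of water.
Drais: 38.1 Gt = 3.810×10^13 kg; dividing by ρ_w = 1.027 g cm⁻³ = 1027 kg m⁻³ gives 3.710×10^10 m³ of water.
Total added water ≈ 1.065×10^12 m³ over 3.49×10^14 m² → Δh = 3.05×10^-3 m = 3.05 mm.

≈ 3.05 mm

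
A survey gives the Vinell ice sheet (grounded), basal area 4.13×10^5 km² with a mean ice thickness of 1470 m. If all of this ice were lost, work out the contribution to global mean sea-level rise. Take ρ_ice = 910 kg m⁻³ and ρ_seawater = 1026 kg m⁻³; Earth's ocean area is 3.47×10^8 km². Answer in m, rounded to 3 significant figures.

≈ 1.55 m

Vinell: ice volume = 4.13×10^5 km² × 1470 m = 6.071×10^5 km³; 6.071×10^5 × (910/1026) = 5.385×10^5 km³ of water.
Spread over 3.47×10^14 m² of ocean, Δh = 5.385×10^14 / 3.47×10^14 = 1.55 m.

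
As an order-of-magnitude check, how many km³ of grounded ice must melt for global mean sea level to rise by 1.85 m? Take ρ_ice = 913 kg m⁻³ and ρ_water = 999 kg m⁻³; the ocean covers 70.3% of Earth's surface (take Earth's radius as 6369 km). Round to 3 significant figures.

Required water volume = Δh × A = 1.85 m × 3.58×10^14 m² = 6.629×10^14 m³ = 6.629×10^5 km³.
Ice volume = water volume × ρ_w/ρ_ice = 6.629×10^5 × 999/913 = 7.25×10^5 km³.

≈ 7.25×10^5 km³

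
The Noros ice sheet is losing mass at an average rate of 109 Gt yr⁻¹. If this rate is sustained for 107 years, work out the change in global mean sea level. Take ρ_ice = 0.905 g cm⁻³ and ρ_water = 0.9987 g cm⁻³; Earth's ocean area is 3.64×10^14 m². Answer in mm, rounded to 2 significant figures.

Total mass lost = 109 Gt/yr × 107 yr = 1.166×10^4 Gt = 1.166×10^16 kg.
ρ_w = 0.9987 g cm⁻³ = 998.7 kg m⁻³, so water volume = 1.166×10^16 / 998.7 = 1.168×10^13 m³.
Δh = 1.168×10^13 / 3.64×10^14 = 0.0321 m = 32 mm.

≈ 32 mm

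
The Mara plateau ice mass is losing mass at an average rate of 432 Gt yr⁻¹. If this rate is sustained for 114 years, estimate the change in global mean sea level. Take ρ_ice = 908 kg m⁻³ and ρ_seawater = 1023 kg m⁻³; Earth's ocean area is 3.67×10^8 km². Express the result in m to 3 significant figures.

Total mass lost = 432 Gt/yr × 114 yr = 4.925×10^4 Gt = 4.925×10^16 kg.
ρ_w = 1023 kg m⁻³, so water volume = 4.925×10^16 / 1023 = 4.814×10^13 m³.
Δh = 4.814×10^13 / 3.67×10^14 = 0.131 m.

≈ 0.131 m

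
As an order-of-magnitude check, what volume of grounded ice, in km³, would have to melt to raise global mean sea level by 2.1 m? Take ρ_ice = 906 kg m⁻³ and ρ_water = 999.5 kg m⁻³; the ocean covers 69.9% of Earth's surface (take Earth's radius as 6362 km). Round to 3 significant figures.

≈ 8.24×10^5 km³

Required water volume = Δh × A = 2.1 m × 3.56×10^14 m² = 7.466×10^14 m³ = 7.466×10^5 km³.
Ice volume = water volume × ρ_w/ρ_ice = 7.466×10^5 × 999.5/906 = 8.24×10^5 km³.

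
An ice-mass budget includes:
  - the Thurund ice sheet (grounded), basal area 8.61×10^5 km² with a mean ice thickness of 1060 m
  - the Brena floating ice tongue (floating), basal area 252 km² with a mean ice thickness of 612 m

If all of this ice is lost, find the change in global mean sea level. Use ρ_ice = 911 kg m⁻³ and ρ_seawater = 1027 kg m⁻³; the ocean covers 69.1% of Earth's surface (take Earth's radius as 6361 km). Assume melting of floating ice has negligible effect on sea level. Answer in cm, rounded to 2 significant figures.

Thurund: ice volume = 8.61×10^5 km² × 1060 m = 9.127×10^5 km³; 9.127×10^5 × (911/1027) = 8.096×10^5 km³ of water.
The Brena floating ice tongue is floating and already displaces its own weight of water, so its melt adds essentially nothing to sea level.
Total added water ≈ 8.096×10^14 m³ over 3.51×10^14 m² → Δh = 2.30 m = 230 cm.

≈ 230 cm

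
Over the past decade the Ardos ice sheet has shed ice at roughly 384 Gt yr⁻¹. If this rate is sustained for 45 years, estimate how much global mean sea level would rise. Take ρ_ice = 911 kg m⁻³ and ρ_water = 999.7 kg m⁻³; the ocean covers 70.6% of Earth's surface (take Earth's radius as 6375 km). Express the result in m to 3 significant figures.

≈ 0.0479 m

Total mass lost = 384 Gt/yr × 45 yr = 1.728×10^4 Gt = 1.728×10^16 kg.
ρ_w = 999.7 kg m⁻³, so water volume = 1.728×10^16 / 999.7 = 1.729×10^13 m³.
Δh = 1.729×10^13 / 3.61×10^14 = 0.0479 m.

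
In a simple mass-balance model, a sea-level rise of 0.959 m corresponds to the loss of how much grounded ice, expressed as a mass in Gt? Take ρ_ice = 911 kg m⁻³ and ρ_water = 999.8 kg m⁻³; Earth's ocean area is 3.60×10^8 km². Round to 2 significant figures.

Required water volume = Δh × A = 0.959 m × 3.60×10^14 m² = 3.452×10^14 m³.
ρ_w = 999.8 kg m⁻³, so the mass of water = 3.452×10^14 m³ × 999.8 kg m⁻³ = 3.452×10^17 kg = 3.5×10^5 Gt (and the same mass of ice, by conservation).

≈ 3.5×10^5 Gt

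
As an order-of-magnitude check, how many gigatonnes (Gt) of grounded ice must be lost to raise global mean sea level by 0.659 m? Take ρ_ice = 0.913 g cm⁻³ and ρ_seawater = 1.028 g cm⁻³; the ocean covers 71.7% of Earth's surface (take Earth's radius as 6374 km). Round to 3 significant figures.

Required water volume = Δh × A = 0.659 m × 3.66×10^14 m² = 2.412×10^14 m³.
ρ_w = 1.028 g cm⁻³ = 1028 kg m⁻³, so the mass of water = 2.412×10^14 m³ × 1028 kg m⁻³ = 2.480×10^17 kg = 2.48×10^5 Gt (and the same mass of ice, by conservation).

≈ 2.48×10^5 Gt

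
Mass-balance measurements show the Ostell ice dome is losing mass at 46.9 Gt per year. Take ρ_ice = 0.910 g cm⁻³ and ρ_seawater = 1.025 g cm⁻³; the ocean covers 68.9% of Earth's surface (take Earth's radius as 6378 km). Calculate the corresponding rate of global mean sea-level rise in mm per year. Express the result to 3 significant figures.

≈ 0.130 mm/yr

ρ_w = 1.025 g cm⁻³ = 1025 kg m⁻³. Annual water volume added = 46.9 Gt / ρ_w = 4.690×10^13 kg / 1025 kg m⁻³ = 4.576×10^10 m³.
Δh per year = 4.576×10^10 / 3.52×10^14 = 1.30×10^-4 m = 0.130 mm.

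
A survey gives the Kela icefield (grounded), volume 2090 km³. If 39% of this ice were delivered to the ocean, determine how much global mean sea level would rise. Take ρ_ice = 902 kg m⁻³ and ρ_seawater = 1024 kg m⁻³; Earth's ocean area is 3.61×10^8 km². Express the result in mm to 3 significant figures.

≈ 1.99 mm

Kela: 0.39 × 2090 km³ × (902/1024) = 718.0 km³ of water.
Spread over 3.61×10^14 m² of ocean, Δh = 7.180×10^11 / 3.61×10^14 = 1.99×10^-3 m = 1.99 mm.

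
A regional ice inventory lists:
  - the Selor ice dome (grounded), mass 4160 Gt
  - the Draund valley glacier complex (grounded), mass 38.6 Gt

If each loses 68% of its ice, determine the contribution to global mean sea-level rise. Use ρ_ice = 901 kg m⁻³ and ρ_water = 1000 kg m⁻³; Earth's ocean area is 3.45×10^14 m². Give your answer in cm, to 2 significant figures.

Selor: 0.68 × 4160 Gt = 2.829×10^15 kg; dividing by ρ_w = 1000 kg m⁻³ gives 2.829×10^12 m³ of water.
Draund: 0.68 × 38.6 Gt = 2.625×10^13 kg; dividing by ρ_w = 1000 kg m⁻³ gives 2.625×10^10 m³ of water.
Total added water ≈ 2.855×10^12 m³ over 3.45×10^14 m² → Δh = 8.28×10^-3 m = 0.83 cm.

≈ 0.83 cm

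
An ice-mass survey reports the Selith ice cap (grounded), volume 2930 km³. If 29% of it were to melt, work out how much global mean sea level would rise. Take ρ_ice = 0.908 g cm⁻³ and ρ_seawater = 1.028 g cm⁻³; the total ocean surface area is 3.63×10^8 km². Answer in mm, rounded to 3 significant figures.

Selith: 0.29 × 2930 km³ × (908/1028) = 750.5 km³ of water.
Spread over 3.63×10^14 m² of ocean, Δh = 7.505×10^11 / 3.63×10^14 = 2.07×10^-3 m = 2.07 mm.

≈ 2.07 mm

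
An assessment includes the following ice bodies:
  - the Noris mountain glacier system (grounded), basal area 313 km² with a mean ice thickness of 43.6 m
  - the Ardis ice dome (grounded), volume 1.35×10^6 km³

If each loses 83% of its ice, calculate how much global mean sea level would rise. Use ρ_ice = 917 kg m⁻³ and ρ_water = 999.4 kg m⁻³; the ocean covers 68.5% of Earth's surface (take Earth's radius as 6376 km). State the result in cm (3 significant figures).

Noris: ice volume = 313 km² × 43.6 m = 13.65 km³; 0.83 × 13.65 × (917/999.4) = 10.39 km³ of water.
Ardis: 0.83 × 1.35×10^6 km³ × (917/999.4) = 1.028×10^6 km³ of water.
Total added water ≈ 1.028×10^15 m³ over 3.50×10^14 m² → Δh = 2.94 m = 294 cm.

≈ 294 cm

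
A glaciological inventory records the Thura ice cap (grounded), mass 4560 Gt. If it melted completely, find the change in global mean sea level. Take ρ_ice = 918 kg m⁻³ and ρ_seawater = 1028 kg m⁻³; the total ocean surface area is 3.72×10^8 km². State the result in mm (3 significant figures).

Thura: 4560 Gt = 4.560×10^15 kg; dividing by ρ_w = 1028 kg m⁻³ gives 4.436×10^12 m³ of water.
Spread over 3.72×10^14 m² of ocean, Δh = 4.436×10^12 / 3.72×10^14 = 0.0119 m = 11.9 mm.

≈ 11.9 mm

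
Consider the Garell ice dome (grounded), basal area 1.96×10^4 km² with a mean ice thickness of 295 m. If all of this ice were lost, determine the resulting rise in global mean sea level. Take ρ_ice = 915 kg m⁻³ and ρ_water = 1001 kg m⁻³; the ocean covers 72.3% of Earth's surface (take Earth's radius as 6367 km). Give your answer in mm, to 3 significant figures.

≈ 14.3 mm

Garell: ice volume = 1.96×10^4 km² × 295 m = 5782 km³; 5782 × (915/1001) = 5285 km³ of water.
Spread over 3.68×10^14 m² of ocean, Δh = 5.285×10^12 / 3.68×10^14 = 0.0143 m = 14.3 mm.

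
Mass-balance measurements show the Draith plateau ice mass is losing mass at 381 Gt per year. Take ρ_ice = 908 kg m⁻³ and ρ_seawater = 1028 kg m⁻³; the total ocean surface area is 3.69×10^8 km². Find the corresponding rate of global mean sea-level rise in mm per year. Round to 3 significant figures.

ρ_w = 1028 kg m⁻³. Annual water volume added = 381 Gt / ρ_w = 3.810×10^14 kg / 1028 kg m⁻³ = 3.706×10^11 m³.
Δh per year = 3.706×10^11 / 3.69×10^14 = 1.00×10^-3 m = 1.00 mm.

≈ 1.00 mm/yr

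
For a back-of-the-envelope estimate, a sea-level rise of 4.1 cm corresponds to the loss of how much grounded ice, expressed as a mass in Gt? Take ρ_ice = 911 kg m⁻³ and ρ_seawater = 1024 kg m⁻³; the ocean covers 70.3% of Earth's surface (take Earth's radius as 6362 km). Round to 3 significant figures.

Required water volume = Δh × A = 0.041 m × 3.58×10^14 m² = 1.466×10^13 m³.
ρ_w = 1024 kg m⁻³, so the mass of water = 1.466×10^13 m³ × 1024 kg m⁻³ = 1.501×10^16 kg = 1.50×10^4 Gt (and the same mass of ice, by conservation).

≈ 1.50×10^4 Gt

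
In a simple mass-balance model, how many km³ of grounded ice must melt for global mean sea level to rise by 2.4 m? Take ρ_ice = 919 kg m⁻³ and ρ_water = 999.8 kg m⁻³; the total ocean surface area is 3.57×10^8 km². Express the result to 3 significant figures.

≈ 9.32×10^5 km³

Required water volume = Δh × A = 2.4 m × 3.57×10^14 m² = 8.568×10^14 m³ = 8.568×10^5 km³.
Ice volume = water volume × ρ_w/ρ_ice = 8.568×10^5 × 999.8/919 = 9.32×10^5 km³.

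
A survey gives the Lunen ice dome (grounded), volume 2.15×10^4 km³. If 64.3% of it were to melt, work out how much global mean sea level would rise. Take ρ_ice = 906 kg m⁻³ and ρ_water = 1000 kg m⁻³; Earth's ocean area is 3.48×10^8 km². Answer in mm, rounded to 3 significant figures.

≈ 36.0 mm

Lunen: 0.643 × 2.15×10^4 km³ × (906/1000) = 1.252×10^4 km³ of water.
Spread over 3.48×10^14 m² of ocean, Δh = 1.252×10^13 / 3.48×10^14 = 0.0360 m = 36.0 mm.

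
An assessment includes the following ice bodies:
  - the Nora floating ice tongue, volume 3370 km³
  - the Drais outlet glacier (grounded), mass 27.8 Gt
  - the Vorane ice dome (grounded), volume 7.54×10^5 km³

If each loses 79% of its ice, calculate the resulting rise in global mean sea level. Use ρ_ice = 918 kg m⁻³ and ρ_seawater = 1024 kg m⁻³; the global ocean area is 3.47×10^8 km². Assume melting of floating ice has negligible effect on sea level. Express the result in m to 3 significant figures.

≈ 1.54 m

The Nora floating ice tongue is floating and already displaces its own weight of water, so its melt adds essentially nothing to sea level.
Drais: 0.79 × 27.8 Gt = 2.196×10^13 kg; dividing by ρ_w = 1024 kg m⁻³ gives 2.145×10^10 m³ of water.
Vorane: 0.79 × 7.54×10^5 km³ × (918/1024) = 5.340×10^5 km³ of water.
Total added water ≈ 5.340×10^14 m³ over 3.47×10^14 m² → Δh = 1.54 m.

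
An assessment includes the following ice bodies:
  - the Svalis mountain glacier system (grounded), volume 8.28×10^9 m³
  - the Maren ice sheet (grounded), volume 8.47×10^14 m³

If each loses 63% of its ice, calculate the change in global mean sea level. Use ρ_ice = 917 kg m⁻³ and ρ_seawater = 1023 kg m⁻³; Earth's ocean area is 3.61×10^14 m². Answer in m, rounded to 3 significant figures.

≈ 1.32 m

Svalis: 0.63 × 8.28×10^9 m³ × (917/1023) = 4.676×10^9 m³ of water.
Maren: 0.63 × 8.47×10^14 m³ × (917/1023) = 4.783×10^14 m³ of water.
Total added water ≈ 4.783×10^14 m³ over 3.61×10^14 m² → Δh = 1.32 m.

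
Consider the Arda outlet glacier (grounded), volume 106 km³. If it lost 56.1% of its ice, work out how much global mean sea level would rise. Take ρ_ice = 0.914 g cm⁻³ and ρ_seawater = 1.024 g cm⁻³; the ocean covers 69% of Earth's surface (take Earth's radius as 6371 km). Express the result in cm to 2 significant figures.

≈ 0.015 cm

Arda: 0.561 × 106 km³ × (914/1024) = 53.08 km³ of water.
Spread over 3.52×10^14 m² of ocean, Δh = 5.308×10^10 / 3.52×10^14 = 1.51×10^-4 m = 0.015 cm.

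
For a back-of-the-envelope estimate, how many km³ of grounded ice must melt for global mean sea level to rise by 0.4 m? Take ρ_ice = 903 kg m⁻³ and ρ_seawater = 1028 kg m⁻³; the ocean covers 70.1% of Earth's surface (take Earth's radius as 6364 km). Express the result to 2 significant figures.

Required water volume = Δh × A = 0.4 m × 3.57×10^14 m² = 1.427×10^14 m³ = 1.427×10^5 km³.
Ice volume = water volume × ρ_w/ρ_ice = 1.427×10^5 × 1028/903 = 1.6×10^5 km³.

≈ 1.6×10^5 km³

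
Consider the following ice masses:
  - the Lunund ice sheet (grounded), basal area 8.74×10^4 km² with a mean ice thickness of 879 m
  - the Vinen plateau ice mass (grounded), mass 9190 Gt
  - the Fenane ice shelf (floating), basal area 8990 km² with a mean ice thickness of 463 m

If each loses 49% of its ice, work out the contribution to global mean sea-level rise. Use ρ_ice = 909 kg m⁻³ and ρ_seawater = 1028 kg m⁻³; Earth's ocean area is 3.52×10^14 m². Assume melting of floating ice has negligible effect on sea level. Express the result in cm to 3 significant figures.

Lunund: ice volume = 8.74×10^4 km² × 879 m = 7.682×10^4 km³; 0.49 × 7.682×10^4 × (909/1028) = 3.329×10^4 km³ of water.
Vinen: 0.49 × 9190 Gt = 4.503×10^15 kg; dividing by ρ_w = 1028 kg m⁻³ gives 4.380×10^12 m³ of water.
The Fenane ice shelf is floating and already displaces its own weight of water, so its melt adds essentially nothing to sea level.
Total added water ≈ 3.767×10^13 m³ over 3.52×10^14 m² → Δh = 0.107 m = 10.7 cm.

≈ 10.7 cm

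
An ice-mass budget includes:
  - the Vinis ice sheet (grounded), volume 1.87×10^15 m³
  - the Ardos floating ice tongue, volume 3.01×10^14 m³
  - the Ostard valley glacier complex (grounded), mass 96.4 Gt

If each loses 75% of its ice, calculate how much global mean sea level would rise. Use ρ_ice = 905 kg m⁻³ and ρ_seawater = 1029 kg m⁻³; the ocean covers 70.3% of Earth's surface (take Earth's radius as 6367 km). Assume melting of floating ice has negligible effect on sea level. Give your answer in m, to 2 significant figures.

Vinis: 0.75 × 1.87×10^15 m³ × (905/1029) = 1.233×10^15 m³ of water.
The Ardos floating ice tongue is floating and already displaces its own weight of water, so its melt adds essentially nothing to sea level.
Ostard: 0.75 × 96.4 Gt = 7.230×10^13 kg; dividing by ρ_w = 1029 kg m⁻³ gives 7.026×10^10 m³ of water.
Total added water ≈ 1.234×10^15 m³ over 3.58×10^14 m² → Δh = 3.44 m.

≈ 3.4 m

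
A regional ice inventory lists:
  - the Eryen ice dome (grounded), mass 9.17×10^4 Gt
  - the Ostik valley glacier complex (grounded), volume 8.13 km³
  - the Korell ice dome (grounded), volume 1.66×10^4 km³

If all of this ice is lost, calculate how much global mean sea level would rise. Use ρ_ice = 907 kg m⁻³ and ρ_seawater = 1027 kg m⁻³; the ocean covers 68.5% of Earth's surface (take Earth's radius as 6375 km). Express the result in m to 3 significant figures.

≈ 0.297 m

Eryen: 9.17×10^4 Gt = 9.170×10^16 kg; dividing by ρ_w = 1027 kg m⁻³ gives 8.929×10^13 m³ of water.
Ostik: 8.13 km³ × (907/1027) = 7.180 km³ of water.
Korell: 1.66×10^4 km³ × (907/1027) = 1.466×10^4 km³ of water.
Total added water ≈ 1.040×10^14 m³ over 3.50×10^14 m² → Δh = 0.297 m.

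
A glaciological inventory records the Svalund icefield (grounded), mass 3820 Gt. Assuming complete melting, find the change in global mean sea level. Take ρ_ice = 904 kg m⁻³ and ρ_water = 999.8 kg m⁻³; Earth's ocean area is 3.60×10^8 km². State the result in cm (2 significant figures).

Svalund: 3820 Gt = 3.820×10^15 kg; dividing by ρ_w = 999.8 kg m⁻³ gives 3.821×10^12 m³ of water.
Spread over 3.60×10^14 m² of ocean, Δh = 3.821×10^12 / 3.60×10^14 = 0.0106 m = 1.1 cm.

≈ 1.1 cm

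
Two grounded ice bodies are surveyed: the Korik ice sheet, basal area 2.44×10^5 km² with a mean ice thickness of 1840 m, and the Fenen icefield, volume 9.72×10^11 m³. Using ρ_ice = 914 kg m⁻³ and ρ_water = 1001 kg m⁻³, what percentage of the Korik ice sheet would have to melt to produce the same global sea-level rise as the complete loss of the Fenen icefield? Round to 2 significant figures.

Equal sea-level rise means equal mass of meltwater, i.e. equal mass of ice lost.
Ice mass of Fenen: 8.884×10^14 kg; ice mass of Korik: 4.103×10^17 kg.
Fraction required = 8.884×10^14 / 4.103×10^17 = 2.17×10^-3 → 0.22 %.

≈ 0.22 %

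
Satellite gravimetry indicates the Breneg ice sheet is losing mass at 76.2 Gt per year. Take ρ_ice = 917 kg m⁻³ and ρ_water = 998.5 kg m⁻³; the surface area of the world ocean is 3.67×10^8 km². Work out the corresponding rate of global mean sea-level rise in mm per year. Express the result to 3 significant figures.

≈ 0.208 mm/yr

ρ_w = 998.5 kg m⁻³. Annual water volume added = 76.2 Gt / ρ_w = 7.620×10^13 kg / 998.5 kg m⁻³ = 7.631×10^10 m³.
Δh per year = 7.631×10^10 / 3.67×10^14 = 2.08×10^-4 m = 0.208 mm.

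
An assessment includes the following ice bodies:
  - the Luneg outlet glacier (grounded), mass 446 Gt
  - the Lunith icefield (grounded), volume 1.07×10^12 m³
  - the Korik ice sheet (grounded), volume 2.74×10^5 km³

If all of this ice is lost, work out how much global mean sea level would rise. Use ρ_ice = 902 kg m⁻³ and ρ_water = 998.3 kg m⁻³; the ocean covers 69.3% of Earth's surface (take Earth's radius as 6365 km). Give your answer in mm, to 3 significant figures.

≈ 706 mm

Luneg: 446 Gt = 4.460×10^14 kg; dividing by ρ_w = 998.3 kg m⁻³ gives 4.468×10^11 m³ of water.
Lunith: 1.07×10^12 m³ × (902/998.3) = 9.668×10^11 m³ of water.
Korik: 2.74×10^5 km³ × (902/998.3) = 2.476×10^5 km³ of water.
Total added water ≈ 2.490×10^14 m³ over 3.53×10^14 m² → Δh = 0.706 m = 706 mm.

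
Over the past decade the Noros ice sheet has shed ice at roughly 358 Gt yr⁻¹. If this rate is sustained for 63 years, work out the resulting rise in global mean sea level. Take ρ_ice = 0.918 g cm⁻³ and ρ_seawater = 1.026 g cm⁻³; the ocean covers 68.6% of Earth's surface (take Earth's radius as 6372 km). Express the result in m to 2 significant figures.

≈ 0.063 m

Total mass lost = 358 Gt/yr × 63 yr = 2.255×10^4 Gt = 2.255×10^16 kg.
ρ_w = 1.026 g cm⁻³ = 1026 kg m⁻³, so water volume = 2.255×10^16 / 1026 = 2.198×10^13 m³.
Δh = 2.198×10^13 / 3.50×10^14 = 0.0628 m.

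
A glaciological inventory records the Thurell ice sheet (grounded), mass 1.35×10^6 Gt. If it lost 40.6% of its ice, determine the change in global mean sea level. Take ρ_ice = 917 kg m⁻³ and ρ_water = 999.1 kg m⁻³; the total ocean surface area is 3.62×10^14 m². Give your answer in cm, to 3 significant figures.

≈ 152 cm

Thurell: 0.406 × 1.35×10^6 Gt = 5.481×10^17 kg; dividing by ρ_w = 999.1 kg m⁻³ gives 5.486×10^14 m³ of water.
Spread over 3.62×10^14 m² of ocean, Δh = 5.486×10^14 / 3.62×10^14 = 1.52 m = 152 cm.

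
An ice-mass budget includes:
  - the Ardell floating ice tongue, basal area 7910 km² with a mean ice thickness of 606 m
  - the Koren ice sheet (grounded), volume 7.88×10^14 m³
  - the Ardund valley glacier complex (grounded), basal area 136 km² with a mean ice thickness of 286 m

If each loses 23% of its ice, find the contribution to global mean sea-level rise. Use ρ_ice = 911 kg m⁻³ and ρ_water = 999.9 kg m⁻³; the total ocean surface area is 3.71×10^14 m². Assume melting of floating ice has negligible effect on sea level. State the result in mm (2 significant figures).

≈ 450 mm

The Ardell floating ice tongue is floating and already displaces its own weight of water, so its melt adds essentially nothing to sea level.
Koren: 0.23 × 7.88×10^14 m³ × (911/999.9) = 1.651×10^14 m³ of water.
Ardund: ice volume = 136 km² × 286 m = 38.90 km³; 0.23 × 38.90 × (911/999.9) = 8.151 km³ of water.
Total added water ≈ 1.651×10^14 m³ over 3.71×10^14 m² → Δh = 0.445 m = 450 mm.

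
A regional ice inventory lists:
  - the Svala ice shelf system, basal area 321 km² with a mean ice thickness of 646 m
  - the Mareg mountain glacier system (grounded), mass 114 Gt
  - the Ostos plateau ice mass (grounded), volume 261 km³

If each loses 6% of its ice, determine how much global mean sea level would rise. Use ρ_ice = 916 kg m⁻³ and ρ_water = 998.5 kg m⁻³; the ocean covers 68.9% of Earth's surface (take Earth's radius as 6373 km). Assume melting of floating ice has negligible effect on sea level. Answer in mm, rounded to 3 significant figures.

≈ 0.0603 mm

The Svala ice shelf system is floating and already displaces its own weight of water, so its melt adds essentially nothing to sea level.
Mareg: 0.06 × 114 Gt = 6.840×10^12 kg; dividing by ρ_w = 998.5 kg m⁻³ gives 6.850×10^9 m³ of water.
Ostos: 0.06 × 261 km³ × (916/998.5) = 14.37 km³ of water.
Total added water ≈ 2.122×10^10 m³ over 3.52×10^14 m² → Δh = 6.03×10^-5 m = 0.0603 mm.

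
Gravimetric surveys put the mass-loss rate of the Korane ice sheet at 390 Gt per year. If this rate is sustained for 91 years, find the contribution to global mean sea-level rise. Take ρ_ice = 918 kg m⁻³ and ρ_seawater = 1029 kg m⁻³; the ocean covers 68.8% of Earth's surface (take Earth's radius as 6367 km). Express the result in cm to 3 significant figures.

≈ 9.84 cm

Total mass lost = 390 Gt/yr × 91 yr = 3.549×10^4 Gt = 3.549×10^16 kg.
ρ_w = 1029 kg m⁻³, so water volume = 3.549×10^16 / 1029 = 3.449×10^13 m³.
Δh = 3.449×10^13 / 3.50×10^14 = 0.0984 m = 9.84 cm.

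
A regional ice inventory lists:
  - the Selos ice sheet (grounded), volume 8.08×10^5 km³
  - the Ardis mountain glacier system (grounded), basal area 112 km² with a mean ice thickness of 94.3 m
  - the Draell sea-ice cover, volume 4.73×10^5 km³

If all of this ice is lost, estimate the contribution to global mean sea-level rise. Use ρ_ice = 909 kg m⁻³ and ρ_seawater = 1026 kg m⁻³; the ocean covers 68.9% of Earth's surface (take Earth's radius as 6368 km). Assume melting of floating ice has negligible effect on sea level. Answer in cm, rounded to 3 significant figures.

≈ 204 cm

Selos: 8.08×10^5 km³ × (909/1026) = 7.159×10^5 km³ of water.
Ardis: ice volume = 112 km² × 94.3 m = 10.56 km³; 10.56 × (909/1026) = 9.357 km³ of water.
The Draell sea-ice cover is floating and already displaces its own weight of water, so its melt adds essentially nothing to sea level.
Total added water ≈ 7.159×10^14 m³ over 3.51×10^14 m² → Δh = 2.04 m = 204 cm.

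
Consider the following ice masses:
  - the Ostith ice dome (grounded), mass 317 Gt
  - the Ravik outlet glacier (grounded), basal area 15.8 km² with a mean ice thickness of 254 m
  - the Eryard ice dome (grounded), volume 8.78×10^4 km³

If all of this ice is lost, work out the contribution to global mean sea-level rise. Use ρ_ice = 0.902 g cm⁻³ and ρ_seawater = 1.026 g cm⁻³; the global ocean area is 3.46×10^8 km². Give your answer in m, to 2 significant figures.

≈ 0.22 m

Ostith: 317 Gt = 3.170×10^14 kg; dividing by ρ_w = 1.026 g cm⁻³ = 1026 kg m⁻³ gives 3.090×10^11 m³ of water.
Ravik: ice volume = 15.8 km² × 254 m = 4.013 km³; 4.013 × (902/1026) = 3.528 km³ of water.
Eryard: 8.78×10^4 km³ × (902/1026) = 7.719×10^4 km³ of water.
Total added water ≈ 7.750×10^13 m³ over 3.46×10^14 m² → Δh = 0.224 m.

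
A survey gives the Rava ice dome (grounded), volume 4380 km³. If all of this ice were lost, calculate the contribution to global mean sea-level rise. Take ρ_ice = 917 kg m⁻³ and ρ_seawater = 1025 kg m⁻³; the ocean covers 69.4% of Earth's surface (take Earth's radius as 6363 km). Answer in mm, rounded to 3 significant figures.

Rava: 4380 km³ × (917/1025) = 3918 km³ of water.
Spread over 3.53×10^14 m² of ocean, Δh = 3.918×10^12 / 3.53×10^14 = 0.0111 m = 11.1 mm.

≈ 11.1 mm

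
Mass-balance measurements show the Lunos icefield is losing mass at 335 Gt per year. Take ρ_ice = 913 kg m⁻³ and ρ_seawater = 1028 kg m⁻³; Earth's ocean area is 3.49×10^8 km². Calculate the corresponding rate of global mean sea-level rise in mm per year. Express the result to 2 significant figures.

≈ 0.93 mm/yr

ρ_w = 1028 kg m⁻³. Annual water volume added = 335 Gt / ρ_w = 3.350×10^14 kg / 1028 kg m⁻³ = 3.259×10^11 m³.
Δh per year = 3.259×10^11 / 3.49×10^14 = 9.34×10^-4 m = 0.93 mm.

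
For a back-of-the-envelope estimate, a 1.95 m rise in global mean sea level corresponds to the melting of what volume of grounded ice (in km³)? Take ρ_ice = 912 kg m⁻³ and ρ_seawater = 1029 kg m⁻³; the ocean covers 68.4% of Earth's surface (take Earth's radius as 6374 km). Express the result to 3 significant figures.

≈ 7.68×10^5 km³

Required water volume = Δh × A = 1.95 m × 3.49×10^14 m² = 6.810×10^14 m³ = 6.810×10^5 km³.
Ice volume = water volume × ρ_w/ρ_ice = 6.810×10^5 × 1029/912 = 7.68×10^5 km³.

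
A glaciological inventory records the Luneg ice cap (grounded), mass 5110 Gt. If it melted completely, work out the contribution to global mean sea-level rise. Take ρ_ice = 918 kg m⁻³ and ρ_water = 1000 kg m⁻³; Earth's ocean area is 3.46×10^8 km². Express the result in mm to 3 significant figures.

Luneg: 5110 Gt = 5.110×10^15 kg; dividing by ρ_w = 1000 kg m⁻³ gives 5.110×10^12 m³ of water.
Spread over 3.46×10^14 m² of ocean, Δh = 5.110×10^12 / 3.46×10^14 = 0.0148 m = 14.8 mm.

≈ 14.8 mm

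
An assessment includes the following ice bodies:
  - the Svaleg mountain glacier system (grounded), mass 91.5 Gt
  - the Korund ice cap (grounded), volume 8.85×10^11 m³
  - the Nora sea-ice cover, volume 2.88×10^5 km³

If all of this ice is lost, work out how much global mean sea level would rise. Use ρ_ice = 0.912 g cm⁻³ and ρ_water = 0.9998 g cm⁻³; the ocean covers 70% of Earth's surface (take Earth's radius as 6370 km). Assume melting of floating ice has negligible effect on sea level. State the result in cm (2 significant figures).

Svaleg: 91.5 Gt = 9.150×10^13 kg; dividing by ρ_w = 0.9998 g cm⁻³ = 999.8 kg m⁻³ gives 9.152×10^10 m³ of water.
Korund: 8.85×10^11 m³ × (912/999.8) = 8.073×10^11 m³ of water.
The Nora sea-ice cover is floating and already displaces its own weight of water, so its melt adds essentially nothing to sea level.
Total added water ≈ 8.988×10^11 m³ over 3.57×10^14 m² → Δh = 2.52×10^-3 m = 0.25 cm.

≈ 0.25 cm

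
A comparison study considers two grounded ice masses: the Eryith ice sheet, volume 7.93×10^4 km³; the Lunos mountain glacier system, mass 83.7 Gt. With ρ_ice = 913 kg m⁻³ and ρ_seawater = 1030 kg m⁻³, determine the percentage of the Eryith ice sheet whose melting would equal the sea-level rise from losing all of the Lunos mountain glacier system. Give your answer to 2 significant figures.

≈ 0.12 %

Equal sea-level rise means equal mass of meltwater, i.e. equal mass of ice lost.
Ice mass of Lunos: 8.370×10^13 kg; ice mass of Eryith: 7.240×10^16 kg.
Fraction required = 8.370×10^13 / 7.240×10^16 = 1.16×10^-3 → 0.12 %.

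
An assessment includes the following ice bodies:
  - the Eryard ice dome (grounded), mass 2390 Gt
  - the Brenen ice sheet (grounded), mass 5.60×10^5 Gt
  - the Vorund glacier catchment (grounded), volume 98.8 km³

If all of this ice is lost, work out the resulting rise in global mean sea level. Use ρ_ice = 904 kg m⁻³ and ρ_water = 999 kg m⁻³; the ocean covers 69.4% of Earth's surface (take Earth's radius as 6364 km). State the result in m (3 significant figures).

Eryard: 2390 Gt = 2.390×10^15 kg; dividing by ρ_w = 999 kg m⁻³ gives 2.392×10^12 m³ of water.
Brenen: 5.60×10^5 Gt = 5.600×10^17 kg; dividing by ρ_w = 999 kg m⁻³ gives 5.606×10^14 m³ of water.
Vorund: 98.8 km³ × (904/999) = 89.40 km³ of water.
Total added water ≈ 5.630×10^14 m³ over 3.53×10^14 m² → Δh = 1.59 m.

≈ 1.59 m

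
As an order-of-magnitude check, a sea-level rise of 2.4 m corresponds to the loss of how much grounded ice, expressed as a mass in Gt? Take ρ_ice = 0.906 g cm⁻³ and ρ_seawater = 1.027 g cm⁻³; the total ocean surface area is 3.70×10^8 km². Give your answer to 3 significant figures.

≈ 9.12×10^5 Gt

Required water volume = Δh × A = 2.4 m × 3.70×10^14 m² = 8.880×10^14 m³.
ρ_w = 1.027 g cm⁻³ = 1027 kg m⁻³, so the mass of water = 8.880×10^14 m³ × 1027 kg m⁻³ = 9.120×10^17 kg = 9.12×10^5 Gt (and the same mass of ice, by conservation).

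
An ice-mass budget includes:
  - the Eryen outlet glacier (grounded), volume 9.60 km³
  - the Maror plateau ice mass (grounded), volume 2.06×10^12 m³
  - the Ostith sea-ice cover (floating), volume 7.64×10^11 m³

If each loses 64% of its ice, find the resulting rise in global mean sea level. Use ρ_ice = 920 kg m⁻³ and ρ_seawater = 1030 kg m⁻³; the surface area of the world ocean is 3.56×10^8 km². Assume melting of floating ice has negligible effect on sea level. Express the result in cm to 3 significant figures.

Eryen: 0.64 × 9.60 km³ × (920/1030) = 5.488 km³ of water.
Maror: 0.64 × 2.06×10^12 m³ × (920/1030) = 1.178×10^12 m³ of water.
The Ostith sea-ice cover is floating and already displaces its own weight of water, so its melt adds essentially nothing to sea level.
Total added water ≈ 1.183×10^12 m³ over 3.56×10^14 m² → Δh = 3.32×10^-3 m = 0.332 cm.

≈ 0.332 cm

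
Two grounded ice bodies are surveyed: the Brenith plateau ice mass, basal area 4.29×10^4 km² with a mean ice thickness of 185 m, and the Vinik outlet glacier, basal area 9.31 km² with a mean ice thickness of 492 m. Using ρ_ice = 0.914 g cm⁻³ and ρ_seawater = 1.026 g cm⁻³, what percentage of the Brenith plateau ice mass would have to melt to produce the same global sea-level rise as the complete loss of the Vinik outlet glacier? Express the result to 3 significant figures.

≈ 0.0577 %

Equal sea-level rise means equal mass of meltwater, i.e. equal mass of ice lost.
Ice mass of Vinik: 4.187×10^12 kg; ice mass of Brenith: 7.254×10^15 kg.
Fraction required = 4.187×10^12 / 7.254×10^15 = 5.77×10^-4 → 0.0577 %.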